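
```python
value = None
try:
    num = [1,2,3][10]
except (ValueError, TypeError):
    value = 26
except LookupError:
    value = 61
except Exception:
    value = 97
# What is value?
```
61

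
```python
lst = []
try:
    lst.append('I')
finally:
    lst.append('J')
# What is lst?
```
['I', 'J']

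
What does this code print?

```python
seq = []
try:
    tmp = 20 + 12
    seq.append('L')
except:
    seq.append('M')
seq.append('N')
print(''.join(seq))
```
LN

No exception, try block completes normally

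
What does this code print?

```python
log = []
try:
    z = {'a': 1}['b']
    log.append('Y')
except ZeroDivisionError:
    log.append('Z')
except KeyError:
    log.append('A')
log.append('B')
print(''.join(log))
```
AB

KeyError is caught by its specific handler, not ZeroDivisionError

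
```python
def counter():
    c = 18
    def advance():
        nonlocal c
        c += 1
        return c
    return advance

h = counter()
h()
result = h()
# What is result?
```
20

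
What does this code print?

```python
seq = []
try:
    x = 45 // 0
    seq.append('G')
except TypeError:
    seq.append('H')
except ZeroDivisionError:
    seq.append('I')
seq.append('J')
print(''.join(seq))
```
IJ

ZeroDivisionError is caught by its specific handler, not TypeError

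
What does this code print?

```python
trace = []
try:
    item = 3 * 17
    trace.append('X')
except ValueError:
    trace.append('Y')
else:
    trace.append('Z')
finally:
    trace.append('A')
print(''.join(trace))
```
XZA

else runs before finally when no exception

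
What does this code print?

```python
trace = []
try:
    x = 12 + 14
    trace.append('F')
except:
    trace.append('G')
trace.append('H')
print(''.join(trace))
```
FH

No exception, try block completes normally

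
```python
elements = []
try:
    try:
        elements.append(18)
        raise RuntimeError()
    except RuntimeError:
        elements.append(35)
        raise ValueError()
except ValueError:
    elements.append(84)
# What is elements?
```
[18, 35, 84]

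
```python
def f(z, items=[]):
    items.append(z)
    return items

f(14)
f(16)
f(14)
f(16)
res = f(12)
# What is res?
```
[14, 16, 14, 16, 12]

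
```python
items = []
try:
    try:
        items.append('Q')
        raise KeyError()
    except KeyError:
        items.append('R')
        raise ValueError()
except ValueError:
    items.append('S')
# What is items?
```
['Q', 'R', 'S']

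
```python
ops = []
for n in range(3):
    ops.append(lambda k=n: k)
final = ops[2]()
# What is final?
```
2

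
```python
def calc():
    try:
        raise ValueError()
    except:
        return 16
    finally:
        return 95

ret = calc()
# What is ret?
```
95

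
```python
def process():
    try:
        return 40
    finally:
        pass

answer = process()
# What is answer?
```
40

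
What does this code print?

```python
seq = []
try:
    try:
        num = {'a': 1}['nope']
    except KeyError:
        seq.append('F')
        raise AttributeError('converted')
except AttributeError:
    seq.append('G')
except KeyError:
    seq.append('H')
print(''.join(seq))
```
FG

New AttributeError raised, caught by outer AttributeError handler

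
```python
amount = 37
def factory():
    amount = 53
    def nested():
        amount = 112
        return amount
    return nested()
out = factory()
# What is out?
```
112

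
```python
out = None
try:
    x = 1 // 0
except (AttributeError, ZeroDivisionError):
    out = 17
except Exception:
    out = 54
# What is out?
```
17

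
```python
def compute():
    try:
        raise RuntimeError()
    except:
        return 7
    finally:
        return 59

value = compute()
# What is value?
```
59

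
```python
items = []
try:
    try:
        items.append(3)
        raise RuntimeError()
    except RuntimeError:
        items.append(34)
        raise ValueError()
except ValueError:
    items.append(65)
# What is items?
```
[3, 34, 65]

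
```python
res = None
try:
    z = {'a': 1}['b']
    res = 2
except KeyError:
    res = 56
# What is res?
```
56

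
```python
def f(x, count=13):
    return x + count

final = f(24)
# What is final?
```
37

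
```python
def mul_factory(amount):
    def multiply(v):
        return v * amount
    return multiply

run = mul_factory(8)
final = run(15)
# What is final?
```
120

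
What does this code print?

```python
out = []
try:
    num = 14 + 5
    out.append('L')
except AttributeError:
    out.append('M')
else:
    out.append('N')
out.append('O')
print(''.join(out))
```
LNO

else block runs when no exception occurs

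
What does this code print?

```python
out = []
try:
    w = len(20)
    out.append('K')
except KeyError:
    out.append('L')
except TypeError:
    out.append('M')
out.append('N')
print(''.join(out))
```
MN

TypeError is caught by its specific handler, not KeyError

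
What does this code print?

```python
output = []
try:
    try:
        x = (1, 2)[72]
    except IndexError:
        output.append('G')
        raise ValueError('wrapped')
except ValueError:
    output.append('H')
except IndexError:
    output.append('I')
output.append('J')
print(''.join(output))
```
GHJ

ValueError raised and caught, original IndexError not re-raised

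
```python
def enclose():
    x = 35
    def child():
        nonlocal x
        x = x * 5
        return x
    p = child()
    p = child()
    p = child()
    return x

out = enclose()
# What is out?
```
4375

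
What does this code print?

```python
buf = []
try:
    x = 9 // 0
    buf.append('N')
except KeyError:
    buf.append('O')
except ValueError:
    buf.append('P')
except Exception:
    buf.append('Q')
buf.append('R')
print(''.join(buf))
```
QR

ZeroDivisionError not specifically caught, falls to Exception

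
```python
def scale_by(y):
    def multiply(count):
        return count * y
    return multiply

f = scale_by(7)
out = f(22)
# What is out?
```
154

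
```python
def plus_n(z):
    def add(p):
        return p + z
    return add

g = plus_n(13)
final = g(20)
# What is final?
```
33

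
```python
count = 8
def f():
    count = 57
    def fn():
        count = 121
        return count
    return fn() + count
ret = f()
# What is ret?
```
178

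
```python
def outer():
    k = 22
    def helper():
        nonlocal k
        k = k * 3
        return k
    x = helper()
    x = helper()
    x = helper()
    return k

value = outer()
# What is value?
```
594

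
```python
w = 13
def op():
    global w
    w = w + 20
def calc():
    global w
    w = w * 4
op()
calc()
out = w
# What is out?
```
132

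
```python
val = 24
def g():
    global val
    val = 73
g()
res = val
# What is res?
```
73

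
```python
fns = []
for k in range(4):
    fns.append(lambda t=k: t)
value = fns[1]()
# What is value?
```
1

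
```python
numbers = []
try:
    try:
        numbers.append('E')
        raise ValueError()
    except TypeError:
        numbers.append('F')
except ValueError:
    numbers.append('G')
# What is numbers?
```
['E', 'G']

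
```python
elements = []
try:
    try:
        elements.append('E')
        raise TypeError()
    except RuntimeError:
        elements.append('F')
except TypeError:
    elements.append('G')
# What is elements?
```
['E', 'G']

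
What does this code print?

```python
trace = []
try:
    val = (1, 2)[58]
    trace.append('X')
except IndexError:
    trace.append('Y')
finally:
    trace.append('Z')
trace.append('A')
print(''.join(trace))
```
YZA

finally always runs, even after exception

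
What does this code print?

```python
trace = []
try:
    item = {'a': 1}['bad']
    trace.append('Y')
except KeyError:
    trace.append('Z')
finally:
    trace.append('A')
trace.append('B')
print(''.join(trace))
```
ZAB

finally always runs, even after exception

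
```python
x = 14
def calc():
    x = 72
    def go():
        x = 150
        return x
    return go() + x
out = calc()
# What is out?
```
222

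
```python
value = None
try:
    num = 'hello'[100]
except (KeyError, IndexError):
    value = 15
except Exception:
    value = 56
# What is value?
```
15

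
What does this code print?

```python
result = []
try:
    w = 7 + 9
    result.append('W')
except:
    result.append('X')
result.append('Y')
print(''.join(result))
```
WY

No exception, try block completes normally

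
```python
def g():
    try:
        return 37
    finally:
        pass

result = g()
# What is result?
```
37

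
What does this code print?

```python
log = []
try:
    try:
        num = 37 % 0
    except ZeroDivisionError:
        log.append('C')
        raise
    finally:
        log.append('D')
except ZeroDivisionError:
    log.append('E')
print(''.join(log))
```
CDE

finally runs before re-raised exception propagates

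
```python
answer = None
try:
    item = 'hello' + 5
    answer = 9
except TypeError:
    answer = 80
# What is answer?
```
80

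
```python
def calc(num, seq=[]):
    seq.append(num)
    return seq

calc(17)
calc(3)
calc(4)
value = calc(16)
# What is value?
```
[17, 3, 4, 16]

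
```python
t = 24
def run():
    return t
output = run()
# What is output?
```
24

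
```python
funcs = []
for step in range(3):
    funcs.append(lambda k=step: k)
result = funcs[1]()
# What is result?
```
1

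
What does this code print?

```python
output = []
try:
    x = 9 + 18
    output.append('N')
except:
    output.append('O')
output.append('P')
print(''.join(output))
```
NP

No exception, try block completes normally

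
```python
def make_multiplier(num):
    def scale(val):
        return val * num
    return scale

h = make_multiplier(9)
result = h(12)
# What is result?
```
108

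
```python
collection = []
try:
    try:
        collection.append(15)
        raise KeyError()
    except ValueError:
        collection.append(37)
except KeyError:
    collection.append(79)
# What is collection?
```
[15, 79]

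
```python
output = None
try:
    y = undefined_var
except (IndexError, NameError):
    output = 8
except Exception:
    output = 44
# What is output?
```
8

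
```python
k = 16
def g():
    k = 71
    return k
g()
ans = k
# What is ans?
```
16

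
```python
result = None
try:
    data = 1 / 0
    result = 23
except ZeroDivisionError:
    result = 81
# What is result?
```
81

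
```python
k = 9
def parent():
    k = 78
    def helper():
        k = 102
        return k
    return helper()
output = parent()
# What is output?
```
102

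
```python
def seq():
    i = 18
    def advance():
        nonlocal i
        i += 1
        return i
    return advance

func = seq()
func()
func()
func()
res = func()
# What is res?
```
22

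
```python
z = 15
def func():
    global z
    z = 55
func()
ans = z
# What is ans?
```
55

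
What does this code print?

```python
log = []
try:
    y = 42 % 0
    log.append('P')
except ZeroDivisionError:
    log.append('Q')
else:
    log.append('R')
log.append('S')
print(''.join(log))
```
QS

else block skipped when exception is caught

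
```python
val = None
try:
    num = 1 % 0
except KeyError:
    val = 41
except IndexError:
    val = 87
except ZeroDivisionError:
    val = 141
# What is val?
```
141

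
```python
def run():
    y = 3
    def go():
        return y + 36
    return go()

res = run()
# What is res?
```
39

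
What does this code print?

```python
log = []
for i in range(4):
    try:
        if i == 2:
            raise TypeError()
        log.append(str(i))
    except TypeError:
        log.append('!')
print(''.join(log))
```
01!3

Exception on i=2 caught, loop continues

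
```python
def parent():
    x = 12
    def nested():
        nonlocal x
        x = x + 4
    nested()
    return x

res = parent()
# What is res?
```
16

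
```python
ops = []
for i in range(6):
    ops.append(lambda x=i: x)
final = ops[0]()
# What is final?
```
0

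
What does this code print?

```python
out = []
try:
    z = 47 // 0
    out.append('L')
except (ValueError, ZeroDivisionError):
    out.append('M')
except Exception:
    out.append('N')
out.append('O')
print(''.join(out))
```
MO

ZeroDivisionError matches tuple containing it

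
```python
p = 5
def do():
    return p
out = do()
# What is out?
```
5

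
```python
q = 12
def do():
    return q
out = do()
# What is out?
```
12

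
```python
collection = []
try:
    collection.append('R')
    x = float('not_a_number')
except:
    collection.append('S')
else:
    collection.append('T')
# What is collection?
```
['R', 'S']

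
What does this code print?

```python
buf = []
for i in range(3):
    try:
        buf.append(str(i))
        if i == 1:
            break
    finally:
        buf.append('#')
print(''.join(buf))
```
0#1#

finally runs even when breaking out of loop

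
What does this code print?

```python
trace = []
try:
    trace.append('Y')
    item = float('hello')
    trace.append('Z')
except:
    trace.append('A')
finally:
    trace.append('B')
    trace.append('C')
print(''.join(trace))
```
YABC

Code before exception runs, then except, then all of finally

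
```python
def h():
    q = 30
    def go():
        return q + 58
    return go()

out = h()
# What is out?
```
88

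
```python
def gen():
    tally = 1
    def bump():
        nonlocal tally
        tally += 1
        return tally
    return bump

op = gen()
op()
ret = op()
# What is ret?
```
3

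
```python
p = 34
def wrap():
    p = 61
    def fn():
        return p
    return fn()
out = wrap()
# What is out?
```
61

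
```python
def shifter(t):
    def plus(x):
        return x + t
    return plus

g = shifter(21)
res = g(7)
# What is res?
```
28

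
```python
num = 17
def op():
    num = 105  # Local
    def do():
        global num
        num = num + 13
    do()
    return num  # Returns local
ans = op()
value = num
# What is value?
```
30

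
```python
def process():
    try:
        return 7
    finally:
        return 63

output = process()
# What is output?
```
63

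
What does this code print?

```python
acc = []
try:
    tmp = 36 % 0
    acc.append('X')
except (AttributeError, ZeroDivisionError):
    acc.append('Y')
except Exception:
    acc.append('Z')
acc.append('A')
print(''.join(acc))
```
YA

ZeroDivisionError matches tuple containing it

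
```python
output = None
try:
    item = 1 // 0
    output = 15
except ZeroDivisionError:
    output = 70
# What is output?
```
70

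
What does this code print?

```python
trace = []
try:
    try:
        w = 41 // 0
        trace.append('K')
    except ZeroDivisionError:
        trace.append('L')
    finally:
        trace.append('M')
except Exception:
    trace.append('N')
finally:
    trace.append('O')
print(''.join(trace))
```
LMO

Both finally blocks run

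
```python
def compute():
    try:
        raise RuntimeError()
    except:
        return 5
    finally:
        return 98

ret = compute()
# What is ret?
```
98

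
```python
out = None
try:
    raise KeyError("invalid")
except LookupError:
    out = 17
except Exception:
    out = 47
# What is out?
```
17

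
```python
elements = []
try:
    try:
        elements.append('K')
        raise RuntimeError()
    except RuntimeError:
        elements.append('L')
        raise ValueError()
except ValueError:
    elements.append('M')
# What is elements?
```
['K', 'L', 'M']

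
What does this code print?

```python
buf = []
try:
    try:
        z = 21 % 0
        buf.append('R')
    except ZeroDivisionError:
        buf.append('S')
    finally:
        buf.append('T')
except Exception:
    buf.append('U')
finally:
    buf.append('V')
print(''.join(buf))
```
STV

Both finally blocks run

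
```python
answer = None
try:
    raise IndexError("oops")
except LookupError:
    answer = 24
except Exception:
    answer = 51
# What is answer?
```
24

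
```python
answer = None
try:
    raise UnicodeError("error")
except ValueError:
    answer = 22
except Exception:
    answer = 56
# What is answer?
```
22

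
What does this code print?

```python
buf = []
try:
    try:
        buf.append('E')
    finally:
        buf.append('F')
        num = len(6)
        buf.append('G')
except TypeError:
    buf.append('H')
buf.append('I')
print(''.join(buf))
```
EFHI

Exception in inner finally caught by outer except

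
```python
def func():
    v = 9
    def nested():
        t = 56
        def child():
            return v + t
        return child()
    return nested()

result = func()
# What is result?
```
65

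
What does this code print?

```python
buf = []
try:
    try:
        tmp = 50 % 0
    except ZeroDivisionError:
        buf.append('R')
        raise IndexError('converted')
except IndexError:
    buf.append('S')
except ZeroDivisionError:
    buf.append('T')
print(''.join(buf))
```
RS

New IndexError raised, caught by outer IndexError handler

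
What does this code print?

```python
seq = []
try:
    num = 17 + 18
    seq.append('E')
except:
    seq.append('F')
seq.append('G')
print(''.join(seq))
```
EG

No exception, try block completes normally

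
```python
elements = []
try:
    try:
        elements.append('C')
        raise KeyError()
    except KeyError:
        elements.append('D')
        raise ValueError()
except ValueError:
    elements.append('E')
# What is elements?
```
['C', 'D', 'E']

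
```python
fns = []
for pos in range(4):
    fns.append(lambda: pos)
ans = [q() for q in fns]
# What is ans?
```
[3, 3, 3, 3]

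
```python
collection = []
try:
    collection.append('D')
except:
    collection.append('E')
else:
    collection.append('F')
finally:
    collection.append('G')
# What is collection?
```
['D', 'F', 'G']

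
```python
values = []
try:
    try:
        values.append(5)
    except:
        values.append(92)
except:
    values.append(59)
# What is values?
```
[5]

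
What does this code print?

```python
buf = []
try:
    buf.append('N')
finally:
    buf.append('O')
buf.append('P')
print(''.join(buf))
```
NOP

try/finally without except, no exception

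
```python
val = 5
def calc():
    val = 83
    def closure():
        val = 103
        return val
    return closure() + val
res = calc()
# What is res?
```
186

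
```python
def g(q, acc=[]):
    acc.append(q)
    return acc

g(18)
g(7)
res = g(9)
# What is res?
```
[18, 7, 9]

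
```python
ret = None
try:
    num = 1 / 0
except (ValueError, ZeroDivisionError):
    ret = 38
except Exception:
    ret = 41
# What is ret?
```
38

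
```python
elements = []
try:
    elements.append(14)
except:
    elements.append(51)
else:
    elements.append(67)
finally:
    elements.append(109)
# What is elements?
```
[14, 67, 109]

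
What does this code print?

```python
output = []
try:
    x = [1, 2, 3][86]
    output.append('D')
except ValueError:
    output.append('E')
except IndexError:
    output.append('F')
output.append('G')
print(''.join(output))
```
FG

IndexError is caught by its specific handler, not ValueError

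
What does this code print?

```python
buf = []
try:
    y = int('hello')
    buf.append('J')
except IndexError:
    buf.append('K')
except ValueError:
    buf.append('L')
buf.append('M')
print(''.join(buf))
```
LM

ValueError is caught by its specific handler, not IndexError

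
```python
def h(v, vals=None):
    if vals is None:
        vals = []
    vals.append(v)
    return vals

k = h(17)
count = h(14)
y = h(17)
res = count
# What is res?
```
[14]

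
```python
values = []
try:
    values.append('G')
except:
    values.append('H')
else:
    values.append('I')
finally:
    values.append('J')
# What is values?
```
['G', 'I', 'J']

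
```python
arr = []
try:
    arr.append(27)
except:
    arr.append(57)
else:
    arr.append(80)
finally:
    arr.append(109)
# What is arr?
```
[27, 80, 109]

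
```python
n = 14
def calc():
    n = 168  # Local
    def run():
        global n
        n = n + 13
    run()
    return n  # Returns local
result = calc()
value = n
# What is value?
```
27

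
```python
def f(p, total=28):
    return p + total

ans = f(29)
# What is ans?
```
57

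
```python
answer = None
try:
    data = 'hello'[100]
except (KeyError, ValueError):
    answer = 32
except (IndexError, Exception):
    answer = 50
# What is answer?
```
50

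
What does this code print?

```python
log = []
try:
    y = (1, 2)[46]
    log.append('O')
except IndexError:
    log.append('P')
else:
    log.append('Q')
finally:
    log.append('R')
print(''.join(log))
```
PR

Exception: except runs, else skipped, finally runs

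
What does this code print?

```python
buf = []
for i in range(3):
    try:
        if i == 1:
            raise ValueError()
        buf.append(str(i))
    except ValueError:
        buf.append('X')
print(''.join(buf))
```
0X2

Exception on i=1 caught, loop continues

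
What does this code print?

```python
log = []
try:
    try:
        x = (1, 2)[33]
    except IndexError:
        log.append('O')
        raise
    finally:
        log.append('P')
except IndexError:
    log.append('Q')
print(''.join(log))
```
OPQ

finally runs before re-raised exception propagates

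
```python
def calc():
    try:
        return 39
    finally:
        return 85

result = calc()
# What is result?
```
85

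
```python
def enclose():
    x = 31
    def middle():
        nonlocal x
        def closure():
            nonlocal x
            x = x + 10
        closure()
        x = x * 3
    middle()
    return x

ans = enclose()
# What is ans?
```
123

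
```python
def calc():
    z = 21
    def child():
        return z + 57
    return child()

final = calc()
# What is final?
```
78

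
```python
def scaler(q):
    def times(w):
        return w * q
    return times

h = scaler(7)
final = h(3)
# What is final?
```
21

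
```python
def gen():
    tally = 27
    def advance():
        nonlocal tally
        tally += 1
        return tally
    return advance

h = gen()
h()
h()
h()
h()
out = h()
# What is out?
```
32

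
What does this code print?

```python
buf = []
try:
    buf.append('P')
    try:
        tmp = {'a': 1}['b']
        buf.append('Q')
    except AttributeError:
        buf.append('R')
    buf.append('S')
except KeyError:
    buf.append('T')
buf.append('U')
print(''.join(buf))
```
PTU

Inner handler doesn't match, propagates to outer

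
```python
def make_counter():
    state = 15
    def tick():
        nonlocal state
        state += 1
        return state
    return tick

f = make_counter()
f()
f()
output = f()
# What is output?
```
18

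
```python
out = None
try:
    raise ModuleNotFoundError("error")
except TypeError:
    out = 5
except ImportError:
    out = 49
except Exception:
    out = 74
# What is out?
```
49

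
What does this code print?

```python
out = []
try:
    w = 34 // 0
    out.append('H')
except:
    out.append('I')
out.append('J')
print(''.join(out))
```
IJ

Exception raised in try, caught by bare except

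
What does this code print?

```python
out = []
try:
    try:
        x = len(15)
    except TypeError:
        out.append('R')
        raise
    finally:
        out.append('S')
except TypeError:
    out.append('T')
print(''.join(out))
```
RST

finally runs before re-raised exception propagates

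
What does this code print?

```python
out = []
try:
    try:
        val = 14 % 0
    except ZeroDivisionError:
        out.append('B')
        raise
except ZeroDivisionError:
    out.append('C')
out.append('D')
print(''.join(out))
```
BCD

raise without argument re-raises current exception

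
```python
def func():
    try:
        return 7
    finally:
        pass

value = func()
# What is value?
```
7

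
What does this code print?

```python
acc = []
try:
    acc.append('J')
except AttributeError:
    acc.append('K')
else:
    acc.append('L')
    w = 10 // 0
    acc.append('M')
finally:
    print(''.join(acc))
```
JL

Try succeeds, else appends 'L', ZeroDivisionError in else is uncaught, finally prints before exception propagates ('M' never appended)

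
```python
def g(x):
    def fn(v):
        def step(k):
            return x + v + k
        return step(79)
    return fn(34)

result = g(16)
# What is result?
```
129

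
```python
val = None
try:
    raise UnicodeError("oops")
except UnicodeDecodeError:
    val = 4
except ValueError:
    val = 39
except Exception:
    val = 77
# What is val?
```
39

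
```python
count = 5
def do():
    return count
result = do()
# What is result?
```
5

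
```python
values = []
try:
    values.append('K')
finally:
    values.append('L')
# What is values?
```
['K', 'L']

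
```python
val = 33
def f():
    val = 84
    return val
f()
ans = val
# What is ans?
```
33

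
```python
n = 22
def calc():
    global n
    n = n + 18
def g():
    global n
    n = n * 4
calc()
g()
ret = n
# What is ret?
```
160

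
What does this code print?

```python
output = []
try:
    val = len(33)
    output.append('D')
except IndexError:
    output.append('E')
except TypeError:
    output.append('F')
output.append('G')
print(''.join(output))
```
FG

TypeError is caught by its specific handler, not IndexError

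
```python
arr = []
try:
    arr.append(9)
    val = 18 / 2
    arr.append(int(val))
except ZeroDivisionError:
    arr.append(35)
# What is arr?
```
[9, 9]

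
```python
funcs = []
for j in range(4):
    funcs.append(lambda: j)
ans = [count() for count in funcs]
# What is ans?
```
[3, 3, 3, 3]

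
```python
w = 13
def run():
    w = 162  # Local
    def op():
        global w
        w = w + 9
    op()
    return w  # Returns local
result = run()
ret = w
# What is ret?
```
22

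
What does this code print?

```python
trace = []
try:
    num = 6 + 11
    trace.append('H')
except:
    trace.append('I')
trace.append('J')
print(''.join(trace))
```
HJ

No exception, try block completes normally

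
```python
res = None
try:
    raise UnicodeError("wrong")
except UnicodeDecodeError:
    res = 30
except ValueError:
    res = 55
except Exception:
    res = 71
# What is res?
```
55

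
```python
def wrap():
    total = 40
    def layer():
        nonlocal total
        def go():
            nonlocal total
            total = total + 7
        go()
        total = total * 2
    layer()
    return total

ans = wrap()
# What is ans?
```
94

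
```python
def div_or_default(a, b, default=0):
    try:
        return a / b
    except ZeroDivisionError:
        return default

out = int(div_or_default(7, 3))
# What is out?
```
2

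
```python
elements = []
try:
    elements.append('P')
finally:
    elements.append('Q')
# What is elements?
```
['P', 'Q']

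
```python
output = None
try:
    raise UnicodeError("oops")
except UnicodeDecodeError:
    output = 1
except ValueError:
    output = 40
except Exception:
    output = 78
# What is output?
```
40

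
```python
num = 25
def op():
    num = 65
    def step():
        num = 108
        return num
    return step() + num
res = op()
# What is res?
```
173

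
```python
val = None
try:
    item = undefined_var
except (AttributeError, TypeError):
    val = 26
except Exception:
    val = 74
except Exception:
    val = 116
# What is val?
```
74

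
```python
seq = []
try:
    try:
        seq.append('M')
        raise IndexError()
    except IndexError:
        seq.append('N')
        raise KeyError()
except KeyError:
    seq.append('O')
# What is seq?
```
['M', 'N', 'O']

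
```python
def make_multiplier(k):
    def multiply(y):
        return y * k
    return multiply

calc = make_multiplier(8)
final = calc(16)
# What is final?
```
128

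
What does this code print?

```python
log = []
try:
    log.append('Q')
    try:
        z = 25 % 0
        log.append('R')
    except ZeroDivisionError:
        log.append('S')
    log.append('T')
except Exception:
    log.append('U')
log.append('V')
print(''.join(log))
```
QSTV

Inner exception caught by inner handler, outer continues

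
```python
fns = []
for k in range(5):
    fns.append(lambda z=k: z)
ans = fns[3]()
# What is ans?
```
3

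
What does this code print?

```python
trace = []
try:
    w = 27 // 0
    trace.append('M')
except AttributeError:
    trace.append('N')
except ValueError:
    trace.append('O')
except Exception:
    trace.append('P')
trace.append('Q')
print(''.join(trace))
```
PQ

ZeroDivisionError not specifically caught, falls to Exception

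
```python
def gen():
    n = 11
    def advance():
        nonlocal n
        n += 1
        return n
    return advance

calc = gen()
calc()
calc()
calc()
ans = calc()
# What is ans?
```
15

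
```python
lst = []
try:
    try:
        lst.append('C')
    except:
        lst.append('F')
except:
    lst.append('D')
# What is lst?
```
['C']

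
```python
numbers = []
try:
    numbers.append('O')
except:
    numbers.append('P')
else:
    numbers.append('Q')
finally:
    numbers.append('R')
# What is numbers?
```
['O', 'Q', 'R']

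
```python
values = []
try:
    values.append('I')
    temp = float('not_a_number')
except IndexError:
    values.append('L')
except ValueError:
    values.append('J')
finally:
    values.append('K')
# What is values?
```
['I', 'J', 'K']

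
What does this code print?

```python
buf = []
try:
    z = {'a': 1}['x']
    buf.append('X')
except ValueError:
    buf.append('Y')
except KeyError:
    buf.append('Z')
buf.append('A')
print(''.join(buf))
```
ZA

KeyError is caught by its specific handler, not ValueError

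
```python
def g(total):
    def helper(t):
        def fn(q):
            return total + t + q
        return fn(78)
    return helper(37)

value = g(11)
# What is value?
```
126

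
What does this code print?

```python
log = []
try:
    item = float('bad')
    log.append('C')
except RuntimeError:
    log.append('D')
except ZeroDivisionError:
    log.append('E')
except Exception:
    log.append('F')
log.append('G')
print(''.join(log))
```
FG

ValueError not specifically caught, falls to Exception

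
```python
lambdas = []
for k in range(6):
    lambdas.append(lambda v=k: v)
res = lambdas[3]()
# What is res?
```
3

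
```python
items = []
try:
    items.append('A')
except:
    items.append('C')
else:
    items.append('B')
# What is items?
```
['A', 'B']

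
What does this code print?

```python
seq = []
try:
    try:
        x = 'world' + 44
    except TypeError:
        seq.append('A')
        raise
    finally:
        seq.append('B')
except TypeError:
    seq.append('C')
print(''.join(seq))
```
ABC

finally runs before re-raised exception propagates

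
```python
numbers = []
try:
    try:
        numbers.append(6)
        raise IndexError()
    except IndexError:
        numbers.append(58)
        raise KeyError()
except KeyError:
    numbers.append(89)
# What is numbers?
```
[6, 58, 89]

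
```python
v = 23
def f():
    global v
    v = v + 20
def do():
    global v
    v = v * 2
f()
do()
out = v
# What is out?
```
86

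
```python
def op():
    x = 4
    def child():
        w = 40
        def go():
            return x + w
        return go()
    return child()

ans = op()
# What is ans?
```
44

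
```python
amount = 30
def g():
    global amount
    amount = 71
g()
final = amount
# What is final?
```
71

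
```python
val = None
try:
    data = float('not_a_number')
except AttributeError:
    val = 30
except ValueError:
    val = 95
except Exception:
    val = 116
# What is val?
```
95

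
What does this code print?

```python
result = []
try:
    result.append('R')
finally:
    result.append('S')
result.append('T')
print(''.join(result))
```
RST

try/finally without except, no exception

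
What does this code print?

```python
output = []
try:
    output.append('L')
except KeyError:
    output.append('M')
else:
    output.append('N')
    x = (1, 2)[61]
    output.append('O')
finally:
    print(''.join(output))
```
LN

Try succeeds, else appends 'N', IndexError in else is uncaught, finally prints before exception propagates ('O' never appended)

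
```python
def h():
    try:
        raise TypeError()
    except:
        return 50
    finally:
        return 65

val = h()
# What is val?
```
65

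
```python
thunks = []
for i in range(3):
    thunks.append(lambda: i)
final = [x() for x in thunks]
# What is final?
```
[2, 2, 2]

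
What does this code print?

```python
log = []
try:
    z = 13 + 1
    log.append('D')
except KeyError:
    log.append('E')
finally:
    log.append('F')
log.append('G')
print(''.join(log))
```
DFG

finally runs after normal execution too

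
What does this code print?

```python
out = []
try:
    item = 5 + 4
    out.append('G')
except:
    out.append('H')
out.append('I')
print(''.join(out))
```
GI

No exception, try block completes normally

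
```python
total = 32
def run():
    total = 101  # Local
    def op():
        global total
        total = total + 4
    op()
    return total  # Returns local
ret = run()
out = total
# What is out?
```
36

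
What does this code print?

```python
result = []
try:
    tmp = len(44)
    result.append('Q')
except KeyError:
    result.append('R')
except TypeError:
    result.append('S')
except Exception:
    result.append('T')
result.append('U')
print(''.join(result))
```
SU

TypeError matches before generic Exception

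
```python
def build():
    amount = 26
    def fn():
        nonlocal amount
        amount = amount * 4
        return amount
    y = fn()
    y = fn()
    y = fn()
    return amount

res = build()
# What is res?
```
1664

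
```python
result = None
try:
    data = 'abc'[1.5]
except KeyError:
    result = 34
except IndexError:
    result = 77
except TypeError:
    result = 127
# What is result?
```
127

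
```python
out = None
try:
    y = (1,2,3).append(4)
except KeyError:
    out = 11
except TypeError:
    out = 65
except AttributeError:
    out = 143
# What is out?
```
143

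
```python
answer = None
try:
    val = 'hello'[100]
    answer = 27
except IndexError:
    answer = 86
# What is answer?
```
86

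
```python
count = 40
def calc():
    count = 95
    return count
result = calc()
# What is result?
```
95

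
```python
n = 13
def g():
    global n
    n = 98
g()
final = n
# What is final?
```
98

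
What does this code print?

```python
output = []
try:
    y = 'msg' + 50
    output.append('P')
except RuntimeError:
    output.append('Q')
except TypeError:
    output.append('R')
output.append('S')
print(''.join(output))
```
RS

TypeError is caught by its specific handler, not RuntimeError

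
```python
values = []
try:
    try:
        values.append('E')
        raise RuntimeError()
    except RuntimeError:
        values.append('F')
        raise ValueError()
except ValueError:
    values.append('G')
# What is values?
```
['E', 'F', 'G']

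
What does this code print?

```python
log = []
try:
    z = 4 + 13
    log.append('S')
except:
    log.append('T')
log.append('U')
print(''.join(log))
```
SU

No exception, try block completes normally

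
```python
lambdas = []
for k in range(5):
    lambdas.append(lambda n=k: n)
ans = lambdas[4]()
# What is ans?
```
4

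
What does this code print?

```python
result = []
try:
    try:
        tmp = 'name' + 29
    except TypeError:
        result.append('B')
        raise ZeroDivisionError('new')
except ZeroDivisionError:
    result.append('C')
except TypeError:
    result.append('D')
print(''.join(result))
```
BC

New ZeroDivisionError raised, caught by outer ZeroDivisionError handler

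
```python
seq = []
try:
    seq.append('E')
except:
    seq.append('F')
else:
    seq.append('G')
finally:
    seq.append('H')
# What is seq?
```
['E', 'G', 'H']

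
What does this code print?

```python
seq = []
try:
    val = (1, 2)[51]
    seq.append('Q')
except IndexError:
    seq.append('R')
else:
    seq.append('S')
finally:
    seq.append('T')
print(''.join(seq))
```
RT

Exception: except runs, else skipped, finally runs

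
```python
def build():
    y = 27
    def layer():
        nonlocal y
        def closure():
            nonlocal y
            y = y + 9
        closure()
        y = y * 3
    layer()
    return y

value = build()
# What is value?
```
108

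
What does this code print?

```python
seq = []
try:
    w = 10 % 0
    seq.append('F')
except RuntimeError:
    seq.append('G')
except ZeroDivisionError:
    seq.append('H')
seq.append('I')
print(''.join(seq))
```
HI

ZeroDivisionError is caught by its specific handler, not RuntimeError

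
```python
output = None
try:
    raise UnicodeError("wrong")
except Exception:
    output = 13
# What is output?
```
13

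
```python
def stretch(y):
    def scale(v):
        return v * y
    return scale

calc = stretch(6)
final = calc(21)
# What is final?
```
126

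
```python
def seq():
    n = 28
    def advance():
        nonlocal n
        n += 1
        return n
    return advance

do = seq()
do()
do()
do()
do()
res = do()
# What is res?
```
33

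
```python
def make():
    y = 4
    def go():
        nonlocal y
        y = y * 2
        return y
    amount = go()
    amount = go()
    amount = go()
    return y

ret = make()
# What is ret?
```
32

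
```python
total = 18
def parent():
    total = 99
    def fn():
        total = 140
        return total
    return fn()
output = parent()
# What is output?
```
140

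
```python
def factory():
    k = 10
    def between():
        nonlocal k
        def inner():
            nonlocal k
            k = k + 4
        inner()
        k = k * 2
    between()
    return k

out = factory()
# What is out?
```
28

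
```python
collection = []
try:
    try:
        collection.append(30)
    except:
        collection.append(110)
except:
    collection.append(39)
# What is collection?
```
[30]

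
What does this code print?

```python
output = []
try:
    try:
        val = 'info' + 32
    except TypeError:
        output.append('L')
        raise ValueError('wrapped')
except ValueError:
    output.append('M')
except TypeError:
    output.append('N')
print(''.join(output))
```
LM

New ValueError raised, caught by outer ValueError handler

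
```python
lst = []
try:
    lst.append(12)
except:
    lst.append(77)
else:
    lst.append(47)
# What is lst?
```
[12, 47]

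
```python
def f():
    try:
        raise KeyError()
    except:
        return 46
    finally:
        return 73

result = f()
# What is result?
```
73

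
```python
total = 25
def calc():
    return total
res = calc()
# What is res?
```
25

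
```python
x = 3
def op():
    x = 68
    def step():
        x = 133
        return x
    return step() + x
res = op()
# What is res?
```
201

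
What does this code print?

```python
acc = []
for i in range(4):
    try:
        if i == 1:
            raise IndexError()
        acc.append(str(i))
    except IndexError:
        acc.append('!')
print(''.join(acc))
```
0!23

Exception on i=1 caught, loop continues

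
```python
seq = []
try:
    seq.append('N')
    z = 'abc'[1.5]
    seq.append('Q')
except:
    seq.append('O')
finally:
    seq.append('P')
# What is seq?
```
['N', 'O', 'P']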